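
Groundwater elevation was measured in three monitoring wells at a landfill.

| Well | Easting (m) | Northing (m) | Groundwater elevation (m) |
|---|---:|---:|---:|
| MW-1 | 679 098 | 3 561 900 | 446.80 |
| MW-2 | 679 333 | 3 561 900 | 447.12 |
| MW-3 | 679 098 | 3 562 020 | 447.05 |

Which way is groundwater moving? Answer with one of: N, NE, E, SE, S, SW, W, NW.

SW

∂h/∂x = (447.12 − 446.80) / (679333 − 679098) = +0.001362
∂h/∂y = (447.05 − 446.80) / (3562020 − 3561900) = +0.002083
Flow = −∇h = (-0.001362 east, -0.002083 north), which points southwest.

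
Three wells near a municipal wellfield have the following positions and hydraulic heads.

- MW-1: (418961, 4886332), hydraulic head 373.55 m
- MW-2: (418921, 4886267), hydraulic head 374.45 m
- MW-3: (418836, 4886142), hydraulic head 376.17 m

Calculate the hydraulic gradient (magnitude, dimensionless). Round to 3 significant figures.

0.0147

Differences from MW-1: to MW-2 (Δx, Δy, Δh) = (-40, -65, +0.90); to MW-3 = (-125, -190, +2.62).
Solve a·Δx + b·Δy = Δh: det = (-40)·(-190) − (-125)·(-65) = -525.
∂h/∂x = [(+0.90)·(-190) − (+2.62)·(-65)] / -525 = +0.001333
∂h/∂y = [(-40)·(+2.62) − (-125)·(+0.90)] / -525 = -0.01467
|∇h| = √(0.001333² + -0.01467²) = 0.01473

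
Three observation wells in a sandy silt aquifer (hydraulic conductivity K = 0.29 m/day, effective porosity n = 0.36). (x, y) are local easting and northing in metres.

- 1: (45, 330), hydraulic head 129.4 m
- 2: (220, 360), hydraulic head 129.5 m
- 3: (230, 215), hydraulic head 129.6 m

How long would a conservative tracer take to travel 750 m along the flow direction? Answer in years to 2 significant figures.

2700 years

With h = a·x + b·y + c and 1 as origin, the differences give:
  175·a + 30·b = +0.1
  185·a + (-115)·b = +0.2
Eliminate b (×(-115) and ×30, subtract): -25675·a = -17.50 → a = ∂h/∂x = +0.0006816
Back-substitute: b = ∂h/∂y = -0.0006426.
|∇h| = √(0.0006816² + -0.0006426²) = 0.0009368
Seepage velocity v = K·i/n = 0.29 × 0.0009368 / 0.36 = 0.0007546 m/day.
t = 750 / 0.0007546 = 9.939e+05 days = 2.72e+03 years.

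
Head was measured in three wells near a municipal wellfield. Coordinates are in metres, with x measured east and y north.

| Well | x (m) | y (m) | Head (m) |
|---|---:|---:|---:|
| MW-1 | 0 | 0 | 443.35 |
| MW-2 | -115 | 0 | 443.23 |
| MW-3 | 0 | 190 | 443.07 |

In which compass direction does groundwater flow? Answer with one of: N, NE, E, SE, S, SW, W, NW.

∂h/∂x = (443.23 − 443.35) / (-115 − 0) = +0.001043
∂h/∂y = (443.07 − 443.35) / (190 − 0) = -0.001474
Flow = −∇h = (-0.001043 east, +0.001474 north), which points northwest.

NW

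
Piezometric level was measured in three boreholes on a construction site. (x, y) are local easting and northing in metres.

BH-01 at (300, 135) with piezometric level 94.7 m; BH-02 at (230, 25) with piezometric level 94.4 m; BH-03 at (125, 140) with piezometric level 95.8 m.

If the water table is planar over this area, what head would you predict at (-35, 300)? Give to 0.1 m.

With h = a·x + b·y + c and BH-01 as origin, the differences give:
  (-70)·a + (-110)·b = -0.3
  (-175)·a + 5·b = +1.1
Eliminate b (×5 and ×(-110), subtract): -19600·a = 119.50 → a = ∂h/∂x = -0.006097
Back-substitute: b = ∂h/∂y = +0.006607.
h(-35, 300) = 94.7 + (-0.006097)·(-335) + (+0.006607)·(165) = 94.7 +2.042 +1.090 = 97.833 m.

97.8 m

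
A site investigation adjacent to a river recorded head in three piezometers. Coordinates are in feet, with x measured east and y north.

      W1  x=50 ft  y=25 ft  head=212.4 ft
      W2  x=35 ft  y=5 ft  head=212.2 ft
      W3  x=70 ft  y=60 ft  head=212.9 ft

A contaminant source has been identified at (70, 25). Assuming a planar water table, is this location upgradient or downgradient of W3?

downgradient

Taking W1 as reference: W2−W1 = (-15, -20, -0.2); W3−W1 = (20, 35, +0.5).
Solve a·Δx + b·Δy = Δh: det = (-15)·35 − 20·(-20) = -125.
∂h/∂x = [(-0.2)·35 − (+0.5)·(-20)] / -125 = -0.02400
∂h/∂y = [(-15)·(+0.5) − 20·(-0.2)] / -125 = +0.02800
Head at (70, 25) = 212.4 + (-0.02400)·(20) + (+0.02800)·(0) = 211.92 ft.
That is lower than the 212.9 ft at W3, so the point is downgradient.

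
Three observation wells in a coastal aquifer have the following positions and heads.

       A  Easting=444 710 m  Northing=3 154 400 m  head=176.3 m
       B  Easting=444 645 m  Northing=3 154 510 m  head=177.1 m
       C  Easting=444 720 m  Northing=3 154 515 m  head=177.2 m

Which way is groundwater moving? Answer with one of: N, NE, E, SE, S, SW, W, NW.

Three-point gradient (reference A): Δ to B = (-65, 110, +0.8), Δ to C = (10, 115, +0.9).
∂h/∂x = +0.0008163, ∂h/∂y = +0.007755 (det = -8575).
Flow = −∇h = (-0.0008163 east, -0.007755 north), which points south.

S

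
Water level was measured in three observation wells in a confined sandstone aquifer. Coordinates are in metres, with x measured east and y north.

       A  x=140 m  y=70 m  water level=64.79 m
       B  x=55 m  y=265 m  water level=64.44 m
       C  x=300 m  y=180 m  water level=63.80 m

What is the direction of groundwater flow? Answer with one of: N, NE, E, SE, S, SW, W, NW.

NE

Differences from A: to B (Δx, Δy, Δh) = (-85, 195, -0.35); to C = (160, 110, -0.99).
Solve a·Δx + b·Δy = Δh: det = (-85)·110 − 160·195 = -40550.
∂h/∂x = [(-0.35)·110 − (-0.99)·195] / -40550 = -0.003811
∂h/∂y = [(-85)·(-0.99) − 160·(-0.35)] / -40550 = -0.003456
Flow = −∇h = (+0.003811 east, +0.003456 north), which points northeast.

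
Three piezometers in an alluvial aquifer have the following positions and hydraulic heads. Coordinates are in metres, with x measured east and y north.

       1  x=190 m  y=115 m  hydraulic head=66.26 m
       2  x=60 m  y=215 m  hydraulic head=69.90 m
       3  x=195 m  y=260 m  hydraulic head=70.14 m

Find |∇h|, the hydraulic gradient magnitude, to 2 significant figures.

0.028

With h = a·x + b·y + c and 1 as origin, the differences give:
  (-130)·a + 100·b = +3.64
  5·a + 145·b = +3.88
Eliminate b (×145 and ×100, subtract): -19350·a = 139.800 → a = ∂h/∂x = -0.007225
Back-substitute: b = ∂h/∂y = +0.02701.
|∇h| = √(-0.007225² + 0.02701²) = 0.02796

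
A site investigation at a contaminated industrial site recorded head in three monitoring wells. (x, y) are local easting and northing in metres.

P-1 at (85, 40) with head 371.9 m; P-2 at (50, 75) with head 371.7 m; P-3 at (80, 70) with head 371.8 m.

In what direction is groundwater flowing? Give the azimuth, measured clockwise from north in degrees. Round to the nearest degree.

315°

Taking P-1 as reference: P-2−P-1 = (-35, 35, -0.2); P-3−P-1 = (-5, 30, -0.1).
Determinant of the coordinate differences = (-35)·30 − (-5)·35 = -875.
∂h/∂x = [(-0.2)·30 − (-0.1)·35] / -875 = +0.002857
∂h/∂y = [(-35)·(-0.1) − (-5)·(-0.2)] / -875 = -0.002857
Flow direction (−∇h) has components (-0.002857 E, +0.002857 N).
Azimuth = atan2(E, N) = atan2(-0.002857, +0.002857) = 315.0° ≈ 315°.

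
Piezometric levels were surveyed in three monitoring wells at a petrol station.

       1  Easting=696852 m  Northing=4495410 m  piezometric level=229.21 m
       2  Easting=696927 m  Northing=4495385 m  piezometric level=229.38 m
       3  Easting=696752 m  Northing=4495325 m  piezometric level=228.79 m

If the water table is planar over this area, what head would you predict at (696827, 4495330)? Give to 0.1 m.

Taking 1 as reference: 2−1 = (75, -25, +0.17); 3−1 = (-100, -85, -0.42).
Determinant of the coordinate differences = 75·(-85) − (-100)·(-25) = -8875.
∂h/∂x = [(+0.17)·(-85) − (-0.42)·(-25)] / -8875 = +0.002811
∂h/∂y = [75·(-0.42) − (-100)·(+0.17)] / -8875 = +0.001634
h(696827, 4495330) = 229.21 + (+0.002811)·(-25) + (+0.001634)·(-80) = 229.21 -0.070 -0.131 = 229.009 m.

229.0 m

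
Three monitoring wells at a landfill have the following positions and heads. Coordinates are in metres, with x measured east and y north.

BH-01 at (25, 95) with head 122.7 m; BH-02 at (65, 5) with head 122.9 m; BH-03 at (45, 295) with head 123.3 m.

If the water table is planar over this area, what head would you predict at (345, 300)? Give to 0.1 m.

126.2 m

Three-point gradient (reference BH-01): Δ to BH-02 = (40, -90, +0.2), Δ to BH-03 = (20, 200, +0.6).
∂h/∂x = +0.009592, ∂h/∂y = +0.002041 (det = 9800).
h(345, 300) = 122.7 + (+0.009592)·(320) + (+0.002041)·(205) = 122.7 +3.069 +0.418 = 126.188 m.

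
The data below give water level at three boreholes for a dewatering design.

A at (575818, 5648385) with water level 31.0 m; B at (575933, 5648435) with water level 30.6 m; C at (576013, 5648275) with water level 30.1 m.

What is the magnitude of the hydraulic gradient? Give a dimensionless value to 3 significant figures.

Taking A as reference: B−A = (115, 50, -0.4); C−A = (195, -110, -0.9).
Solve a·Δx + b·Δy = Δh: det = 115·(-110) − 195·50 = -22400.
∂h/∂x = [(-0.4)·(-110) − (-0.9)·50] / -22400 = -0.003973
∂h/∂y = [115·(-0.9) − 195·(-0.4)] / -22400 = +0.001138
|∇h| = √(-0.003973² + 0.001138²) = 0.004133

0.00413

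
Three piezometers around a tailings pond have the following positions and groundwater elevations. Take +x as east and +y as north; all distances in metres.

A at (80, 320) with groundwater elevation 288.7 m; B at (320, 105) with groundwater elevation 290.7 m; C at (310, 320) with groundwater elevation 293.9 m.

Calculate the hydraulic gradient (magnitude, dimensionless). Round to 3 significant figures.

With h = a·x + b·y + c and A as origin, the differences give:
  240·a + (-215)·b = +2.0
  230·a + 0·b = +5.2
Eliminate b (×0 and ×(-215), subtract): 49450·a = 1118.00 → a = ∂h/∂x = +0.02261
Back-substitute: b = ∂h/∂y = +0.01594.
|∇h| = √(0.02261² + 0.01594²) = 0.02766

0.0277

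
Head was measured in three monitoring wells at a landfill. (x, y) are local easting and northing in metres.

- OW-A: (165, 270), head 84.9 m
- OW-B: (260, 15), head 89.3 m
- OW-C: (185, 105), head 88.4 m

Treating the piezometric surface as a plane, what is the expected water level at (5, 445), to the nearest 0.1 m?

Taking OW-A as reference: OW-B−OW-A = (95, -255, +4.4); OW-C−OW-A = (20, -165, +3.5).
Solve a·Δx + b·Δy = Δh: det = 95·(-165) − 20·(-255) = -10575.
∂h/∂x = [(+4.4)·(-165) − (+3.5)·(-255)] / -10575 = -0.01574
∂h/∂y = [95·(+3.5) − 20·(+4.4)] / -10575 = -0.02312
h(5, 445) = 84.9 + (-0.01574)·(-160) + (-0.02312)·(175) = 84.9 +2.519 -4.046 = 83.373 m.

83.4 m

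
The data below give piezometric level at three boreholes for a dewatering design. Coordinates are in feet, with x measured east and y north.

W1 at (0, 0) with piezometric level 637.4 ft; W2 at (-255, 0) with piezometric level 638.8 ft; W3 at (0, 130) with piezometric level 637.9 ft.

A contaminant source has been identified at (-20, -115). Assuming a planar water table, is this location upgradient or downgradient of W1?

∂h/∂x = (638.8 − 637.4) / (-255 − 0) = -0.005490
∂h/∂y = (637.9 − 637.4) / (130 − 0) = +0.003846
Head at (-20, -115) = 637.4 + (-0.005490)·(-20) + (+0.003846)·(-115) = 637.07 ft.
That is lower than the 637.4 ft at W1, so the point is downgradient.

downgradient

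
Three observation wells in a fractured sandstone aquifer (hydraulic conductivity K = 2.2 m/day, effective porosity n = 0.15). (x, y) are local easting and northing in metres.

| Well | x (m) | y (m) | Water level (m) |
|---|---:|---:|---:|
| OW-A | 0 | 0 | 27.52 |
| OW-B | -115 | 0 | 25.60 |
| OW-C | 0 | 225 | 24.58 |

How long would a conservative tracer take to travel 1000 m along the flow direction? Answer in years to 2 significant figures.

8.8 years

∂h/∂x = (25.60 − 27.52) / (-115 − 0) = +0.01670
∂h/∂y = (24.58 − 27.52) / (225 − 0) = -0.01307
|∇h| = √(0.01670² + -0.01307²) = 0.02121
Seepage velocity v = K·i/n = 2.2 × 0.02121 / 0.15 = 0.3111 m/day.
t = 1000 / 0.3111 = 3214 days = 8.8 years.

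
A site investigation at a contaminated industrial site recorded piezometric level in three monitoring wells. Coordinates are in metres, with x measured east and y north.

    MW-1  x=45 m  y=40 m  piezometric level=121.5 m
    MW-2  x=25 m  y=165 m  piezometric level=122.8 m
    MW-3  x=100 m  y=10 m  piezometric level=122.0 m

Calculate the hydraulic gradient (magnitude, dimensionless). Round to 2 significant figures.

0.021

Taking MW-1 as reference: MW-2−MW-1 = (-20, 125, +1.3); MW-3−MW-1 = (55, -30, +0.5).
Solve a·Δx + b·Δy = Δh: det = (-20)·(-30) − 55·125 = -6275.
∂h/∂x = [(+1.3)·(-30) − (+0.5)·125] / -6275 = +0.01618
∂h/∂y = [(-20)·(+0.5) − 55·(+1.3)] / -6275 = +0.01299
|∇h| = √(0.01618² + 0.01299²) = 0.02075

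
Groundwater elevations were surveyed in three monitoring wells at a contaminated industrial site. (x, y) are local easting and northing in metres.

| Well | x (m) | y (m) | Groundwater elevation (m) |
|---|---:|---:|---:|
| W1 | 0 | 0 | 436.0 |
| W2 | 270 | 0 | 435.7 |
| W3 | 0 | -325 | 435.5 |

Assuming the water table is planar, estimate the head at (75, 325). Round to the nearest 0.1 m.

436.4 m

∂h/∂x = (435.7 − 436.0) / (270 − 0) = -0.001111
∂h/∂y = (435.5 − 436.0) / (-325 − 0) = +0.001538
h(75, 325) = 436.0 + (-0.001111)·(75) + (+0.001538)·(325) = 436.0 -0.083 +0.500 = 436.417 m.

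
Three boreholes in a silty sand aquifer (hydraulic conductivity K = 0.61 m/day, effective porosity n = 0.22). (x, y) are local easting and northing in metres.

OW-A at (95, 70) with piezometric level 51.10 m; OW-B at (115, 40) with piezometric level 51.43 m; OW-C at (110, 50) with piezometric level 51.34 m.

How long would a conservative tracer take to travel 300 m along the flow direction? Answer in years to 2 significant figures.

Taking OW-A as reference: OW-B−OW-A = (20, -30, +0.33); OW-C−OW-A = (15, -20, +0.24).
Solve a·Δx + b·Δy = Δh: det = 20·(-20) − 15·(-30) = 50.
∂h/∂x = [(+0.33)·(-20) − (+0.24)·(-30)] / 50 = +0.01200
∂h/∂y = [20·(+0.24) − 15·(+0.33)] / 50 = -0.003000
|∇h| = √(0.01200² + -0.003000²) = 0.01237
Seepage velocity v = K·i/n = 0.61 × 0.01237 / 0.22 = 0.0343 m/day.
t = 300 / 0.0343 = 8746 days = 23.9 years.

24 years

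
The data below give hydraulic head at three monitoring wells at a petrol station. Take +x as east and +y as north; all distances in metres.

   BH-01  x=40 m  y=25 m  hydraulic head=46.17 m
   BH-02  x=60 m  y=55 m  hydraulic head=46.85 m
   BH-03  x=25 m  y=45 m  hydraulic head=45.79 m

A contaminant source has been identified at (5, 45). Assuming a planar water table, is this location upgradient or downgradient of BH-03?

Differences from BH-01: to BH-02 (Δx, Δy, Δh) = (20, 30, +0.68); to BH-03 = (-15, 20, -0.38).
Determinant of the coordinate differences = 20·20 − (-15)·30 = 850.
∂h/∂x = [(+0.68)·20 − (-0.38)·30] / 850 = +0.02941
∂h/∂y = [20·(-0.38) − (-15)·(+0.68)] / 850 = +0.003059
Head at (5, 45) = 46.17 + (+0.02941)·(-35) + (+0.003059)·(20) = 45.20 m.
That is lower than the 45.79 m at BH-03, so the point is downgradient.

downgradient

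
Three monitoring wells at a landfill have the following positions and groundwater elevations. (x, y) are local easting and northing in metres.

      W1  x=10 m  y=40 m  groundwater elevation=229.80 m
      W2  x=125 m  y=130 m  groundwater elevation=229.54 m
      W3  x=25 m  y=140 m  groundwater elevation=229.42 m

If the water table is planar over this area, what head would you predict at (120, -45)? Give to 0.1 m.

230.2 m

Taking W1 as reference: W2−W1 = (115, 90, -0.26); W3−W1 = (15, 100, -0.38).
Solve a·Δx + b·Δy = Δh: det = 115·100 − 15·90 = 10150.
∂h/∂x = [(-0.26)·100 − (-0.38)·90] / 10150 = +0.0008079
∂h/∂y = [115·(-0.38) − 15·(-0.26)] / 10150 = -0.003921
h(120, -45) = 229.80 + (+0.0008079)·(110) + (-0.003921)·(-85) = 229.80 +0.089 +0.333 = 230.222 m.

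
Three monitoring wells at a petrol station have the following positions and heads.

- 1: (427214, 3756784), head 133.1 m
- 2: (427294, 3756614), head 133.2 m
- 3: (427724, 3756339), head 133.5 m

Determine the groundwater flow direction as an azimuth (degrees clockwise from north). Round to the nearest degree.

With h = a·x + b·y + c and 1 as origin, the differences give:
  80·a + (-170)·b = +0.1
  510·a + (-445)·b = +0.4
Eliminate b (×(-445) and ×(-170), subtract): 51100·a = 23.50 → a = ∂h/∂x = +0.0004599
Back-substitute: b = ∂h/∂y = -0.0003718.
Flow direction (−∇h) has components (-0.0004599 E, +0.0003718 N).
Azimuth = atan2(E, N) = atan2(-0.0004599, +0.0003718) = 309.0° ≈ 309°.

309°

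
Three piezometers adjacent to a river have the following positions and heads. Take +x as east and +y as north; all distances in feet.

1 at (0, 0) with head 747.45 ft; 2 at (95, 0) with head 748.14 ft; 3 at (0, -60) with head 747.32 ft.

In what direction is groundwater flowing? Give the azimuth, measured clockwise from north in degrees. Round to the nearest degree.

253°

∂h/∂x = (748.14 − 747.45) / (95 − 0) = +0.007263
∂h/∂y = (747.32 − 747.45) / (-60 − 0) = +0.002167
Flow direction (−∇h) has components (-0.007263 E, -0.002167 N).
Azimuth = atan2(E, N) = atan2(-0.007263, -0.002167) = 253.4° ≈ 253°.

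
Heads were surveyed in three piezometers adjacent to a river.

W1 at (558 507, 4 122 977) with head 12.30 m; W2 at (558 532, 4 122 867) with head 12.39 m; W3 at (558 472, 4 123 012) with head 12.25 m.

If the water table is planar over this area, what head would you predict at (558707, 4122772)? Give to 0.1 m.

12.6 m

With h = a·x + b·y + c and W1 as origin, the differences give:
  25·a + (-110)·b = +0.09
  (-35)·a + 35·b = -0.05
Eliminate b (×35 and ×(-110), subtract): -2975·a = -2.350 → a = ∂h/∂x = +0.0007899
Back-substitute: b = ∂h/∂y = -0.0006387.
h(558707, 4122772) = 12.30 + (+0.0007899)·(200) + (-0.0006387)·(-205) = 12.30 +0.158 +0.131 = 12.589 m.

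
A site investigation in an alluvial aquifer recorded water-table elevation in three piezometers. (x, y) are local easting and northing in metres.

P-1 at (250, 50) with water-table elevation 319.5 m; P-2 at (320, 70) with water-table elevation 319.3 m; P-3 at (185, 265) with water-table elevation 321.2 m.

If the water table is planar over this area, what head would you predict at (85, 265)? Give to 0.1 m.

321.7 m

With h = a·x + b·y + c and P-1 as origin, the differences give:
  70·a + 20·b = -0.2
  (-65)·a + 215·b = +1.7
Eliminate b (×215 and ×20, subtract): 16350·a = -77.00 → a = ∂h/∂x = -0.004709
Back-substitute: b = ∂h/∂y = +0.006483.
h(85, 265) = 319.5 + (-0.004709)·(-165) + (+0.006483)·(215) = 319.5 +0.777 +1.394 = 321.671 m.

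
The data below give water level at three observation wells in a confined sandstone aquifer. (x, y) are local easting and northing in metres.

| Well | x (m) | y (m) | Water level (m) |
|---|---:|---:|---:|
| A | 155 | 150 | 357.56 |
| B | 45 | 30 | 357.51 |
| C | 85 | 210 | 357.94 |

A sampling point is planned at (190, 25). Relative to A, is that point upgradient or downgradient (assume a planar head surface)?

downgradient

Differences from A: to B (Δx, Δy, Δh) = (-110, -120, -0.05); to C = (-70, 60, +0.38).
Solve a·Δx + b·Δy = Δh: det = (-110)·60 − (-70)·(-120) = -15000.
∂h/∂x = [(-0.05)·60 − (+0.38)·(-120)] / -15000 = -0.002840
∂h/∂y = [(-110)·(+0.38) − (-70)·(-0.05)] / -15000 = +0.003020
Head at (190, 25) = 357.56 + (-0.002840)·(35) + (+0.003020)·(-125) = 357.08 m.
That is lower than the 357.56 m at A, so the point is downgradient.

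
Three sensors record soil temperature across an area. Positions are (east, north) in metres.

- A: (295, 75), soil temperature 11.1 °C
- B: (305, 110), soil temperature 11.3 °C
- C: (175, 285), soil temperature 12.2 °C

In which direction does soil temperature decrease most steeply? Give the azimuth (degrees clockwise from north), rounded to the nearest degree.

186°

Taking A as reference: B−A = (10, 35, +0.2); C−A = (-120, 210, +1.1).
Solve a·Δx + b·Δy = ΔT: det = 10·210 − (-120)·35 = 6300.
∂T/∂x = [(+0.2)·210 − (+1.1)·35] / 6300 = +0.0005556
∂T/∂y = [10·(+1.1) − (-120)·(+0.2)] / 6300 = +0.005556
Steepest decrease is along −∇f: components (-0.0005556 E, -0.005556 N).
Azimuth = atan2(-0.0005556, -0.005556) = 185.7° ≈ 186°.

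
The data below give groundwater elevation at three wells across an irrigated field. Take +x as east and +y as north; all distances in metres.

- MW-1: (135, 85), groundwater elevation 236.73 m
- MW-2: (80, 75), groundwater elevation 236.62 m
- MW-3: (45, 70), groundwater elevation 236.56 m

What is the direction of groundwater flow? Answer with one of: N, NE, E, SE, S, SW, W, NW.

S

With h = a·x + b·y + c and MW-1 as origin, the differences give:
  (-55)·a + (-10)·b = -0.11
  (-90)·a + (-15)·b = -0.17
Eliminate b (×(-15) and ×(-10), subtract): -75·a = -0.050 → a = ∂h/∂x = +0.0006667
Back-substitute: b = ∂h/∂y = +0.007333.
Flow = −∇h = (-0.0006667 east, -0.007333 north), which points south.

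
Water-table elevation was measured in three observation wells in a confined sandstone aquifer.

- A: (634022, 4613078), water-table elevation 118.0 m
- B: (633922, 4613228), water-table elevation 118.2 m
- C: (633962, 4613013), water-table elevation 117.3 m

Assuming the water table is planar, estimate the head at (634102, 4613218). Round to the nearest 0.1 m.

119.2 m

Three-point gradient (reference A): Δ to B = (-100, 150, +0.2), Δ to C = (-60, -65, -0.7).
∂h/∂x = +0.005935, ∂h/∂y = +0.005290 (det = 15500).
h(634102, 4613218) = 118.0 + (+0.005935)·(80) + (+0.005290)·(140) = 118.0 +0.475 +0.741 = 119.215 m.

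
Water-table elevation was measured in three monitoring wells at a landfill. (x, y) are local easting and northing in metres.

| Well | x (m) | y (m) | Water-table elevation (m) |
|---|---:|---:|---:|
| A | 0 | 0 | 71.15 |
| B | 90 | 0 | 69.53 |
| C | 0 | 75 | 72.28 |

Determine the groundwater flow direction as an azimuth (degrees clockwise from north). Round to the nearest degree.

∂h/∂x = (69.53 − 71.15) / (90 − 0) = -0.01800
∂h/∂y = (72.28 − 71.15) / (75 − 0) = +0.01507
Flow direction (−∇h) has components (+0.01800 E, -0.01507 N).
Azimuth = atan2(E, N) = atan2(+0.01800, -0.01507) = 129.9° ≈ 130°.

130°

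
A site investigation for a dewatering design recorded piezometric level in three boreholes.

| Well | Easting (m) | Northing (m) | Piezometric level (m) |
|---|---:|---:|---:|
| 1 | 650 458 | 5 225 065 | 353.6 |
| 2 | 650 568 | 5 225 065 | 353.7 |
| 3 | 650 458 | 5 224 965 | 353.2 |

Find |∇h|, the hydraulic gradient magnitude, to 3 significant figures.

0.00410

∂h/∂x = (353.7 − 353.6) / (650568 − 650458) = +0.0009091
∂h/∂y = (353.2 − 353.6) / (5224965 − 5225065) = +0.004000
|∇h| = √(0.0009091² + 0.004000²) = 0.004102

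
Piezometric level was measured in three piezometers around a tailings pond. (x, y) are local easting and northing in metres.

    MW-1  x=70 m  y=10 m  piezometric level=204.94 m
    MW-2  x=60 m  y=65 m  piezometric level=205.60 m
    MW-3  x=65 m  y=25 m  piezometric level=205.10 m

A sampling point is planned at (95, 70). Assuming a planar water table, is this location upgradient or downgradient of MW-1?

With h = a·x + b·y + c and MW-1 as origin, the differences give:
  (-10)·a + 55·b = +0.66
  (-5)·a + 15·b = +0.16
Eliminate b (×15 and ×55, subtract): 125·a = 1.100 → a = ∂h/∂x = +0.008800
Back-substitute: b = ∂h/∂y = +0.01360.
Head at (95, 70) = 204.94 + (+0.008800)·(25) + (+0.01360)·(60) = 205.98 m.
That is higher than the 204.94 m at MW-1, so the point is upgradient.

upgradient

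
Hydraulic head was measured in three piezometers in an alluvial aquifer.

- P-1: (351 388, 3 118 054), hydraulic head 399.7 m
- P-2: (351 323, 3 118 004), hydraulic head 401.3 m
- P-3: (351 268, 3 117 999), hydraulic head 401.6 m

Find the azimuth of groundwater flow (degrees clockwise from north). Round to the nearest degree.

With h = a·x + b·y + c and P-1 as origin, the differences give:
  (-65)·a + (-50)·b = +1.6
  (-120)·a + (-55)·b = +1.9
Eliminate b (×(-55) and ×(-50), subtract): -2425·a = 7.00 → a = ∂h/∂x = -0.002887
Back-substitute: b = ∂h/∂y = -0.02825.
Flow direction (−∇h) has components (+0.002887 E, +0.02825 N).
Azimuth = atan2(E, N) = atan2(+0.002887, +0.02825) = 5.8° ≈ 006°.

006°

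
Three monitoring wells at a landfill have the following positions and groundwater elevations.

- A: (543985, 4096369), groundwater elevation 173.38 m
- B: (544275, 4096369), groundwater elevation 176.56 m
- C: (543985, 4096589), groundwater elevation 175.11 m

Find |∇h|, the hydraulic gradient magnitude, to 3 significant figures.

0.0135

∂h/∂x = (176.56 − 173.38) / (544275 − 543985) = +0.01097
∂h/∂y = (175.11 − 173.38) / (4096589 − 4096369) = +0.007864
|∇h| = √(0.01097² + 0.007864²) = 0.0135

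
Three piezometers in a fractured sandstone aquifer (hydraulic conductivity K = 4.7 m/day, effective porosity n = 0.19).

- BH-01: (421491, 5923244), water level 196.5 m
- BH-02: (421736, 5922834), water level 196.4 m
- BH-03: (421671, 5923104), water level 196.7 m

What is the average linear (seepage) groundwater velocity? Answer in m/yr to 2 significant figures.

Three-point gradient (reference BH-01): Δ to BH-02 = (245, -410, -0.1), Δ to BH-03 = (180, -140, +0.2).
∂h/∂x = +0.002430, ∂h/∂y = +0.001696 (det = 39500).
|∇h| = √(0.002430² + 0.001696²) = 0.002963
Seepage velocity v = K·i/n = 4.7 × 0.002963 / 0.19 = 0.0733 m/day = 26.77 m/yr.

27 m/yr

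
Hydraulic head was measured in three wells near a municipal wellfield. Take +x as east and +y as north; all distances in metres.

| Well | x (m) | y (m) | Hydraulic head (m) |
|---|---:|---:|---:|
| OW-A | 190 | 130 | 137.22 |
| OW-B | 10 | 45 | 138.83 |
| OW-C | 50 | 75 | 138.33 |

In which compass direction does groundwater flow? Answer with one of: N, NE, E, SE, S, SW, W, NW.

N

Taking OW-A as reference: OW-B−OW-A = (-180, -85, +1.61); OW-C−OW-A = (-140, -55, +1.11).
Determinant of the coordinate differences = (-180)·(-55) − (-140)·(-85) = -2000.
∂h/∂x = [(+1.61)·(-55) − (+1.11)·(-85)] / -2000 = -0.002900
∂h/∂y = [(-180)·(+1.11) − (-140)·(+1.61)] / -2000 = -0.01280
Flow = −∇h = (+0.002900 east, +0.01280 north), which points north.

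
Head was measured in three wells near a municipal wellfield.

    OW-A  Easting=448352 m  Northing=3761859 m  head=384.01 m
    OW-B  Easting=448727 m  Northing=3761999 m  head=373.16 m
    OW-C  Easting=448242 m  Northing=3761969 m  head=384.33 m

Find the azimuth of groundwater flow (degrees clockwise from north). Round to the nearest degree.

049°

Differences from OW-A: to OW-B (Δx, Δy, Δh) = (375, 140, -10.85); to OW-C = (-110, 110, +0.32).
Solve a·Δx + b·Δy = Δh: det = 375·110 − (-110)·140 = 56650.
∂h/∂x = [(-10.85)·110 − (+0.32)·140] / 56650 = -0.02186
∂h/∂y = [375·(+0.32) − (-110)·(-10.85)] / 56650 = -0.01895
Flow direction (−∇h) has components (+0.02186 E, +0.01895 N).
Azimuth = atan2(E, N) = atan2(+0.02186, +0.01895) = 49.1° ≈ 049°.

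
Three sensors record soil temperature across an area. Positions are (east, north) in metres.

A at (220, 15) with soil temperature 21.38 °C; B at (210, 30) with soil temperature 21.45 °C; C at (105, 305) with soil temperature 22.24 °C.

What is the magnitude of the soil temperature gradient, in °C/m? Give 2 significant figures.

Differences from A: to B (Δx, Δy, Δh) = (-10, 15, +0.07); to C = (-115, 290, +0.86).
Determinant of the coordinate differences = (-10)·290 − (-115)·15 = -1175.
∂T/∂x = [(+0.07)·290 − (+0.86)·15] / -1175 = -0.006298
∂T/∂y = [(-10)·(+0.86) − (-115)·(+0.07)] / -1175 = +0.0004681
|∇f| = √(-0.006298² + 0.0004681²) = 0.006315 °C/m

0.0063 °C/m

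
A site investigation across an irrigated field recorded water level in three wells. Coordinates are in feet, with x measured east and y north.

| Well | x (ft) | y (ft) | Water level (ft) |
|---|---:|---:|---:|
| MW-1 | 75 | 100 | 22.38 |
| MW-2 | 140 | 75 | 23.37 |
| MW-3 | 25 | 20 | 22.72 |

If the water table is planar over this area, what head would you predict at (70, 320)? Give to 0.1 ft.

With h = a·x + b·y + c and MW-1 as origin, the differences give:
  65·a + (-25)·b = +0.99
  (-50)·a + (-80)·b = +0.34
Eliminate b (×(-80) and ×(-25), subtract): -6450·a = -70.700 → a = ∂h/∂x = +0.01096
Back-substitute: b = ∂h/∂y = -0.01110.
h(70, 320) = 22.38 + (+0.01096)·(-5) + (-0.01110)·(220) = 22.38 -0.055 -2.442 = 19.883 ft.

19.9 ft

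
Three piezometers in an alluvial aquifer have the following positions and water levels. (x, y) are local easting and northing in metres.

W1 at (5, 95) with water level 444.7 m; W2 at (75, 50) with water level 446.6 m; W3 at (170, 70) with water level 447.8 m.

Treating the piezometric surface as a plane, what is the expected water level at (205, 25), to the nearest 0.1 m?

Differences from W1: to W2 (Δx, Δy, Δh) = (70, -45, +1.9); to W3 = (165, -25, +3.1).
Determinant of the coordinate differences = 70·(-25) − 165·(-45) = 5675.
∂h/∂x = [(+1.9)·(-25) − (+3.1)·(-45)] / 5675 = +0.01621
∂h/∂y = [70·(+3.1) − 165·(+1.9)] / 5675 = -0.01700
h(205, 25) = 444.7 + (+0.01621)·(200) + (-0.01700)·(-70) = 444.7 +3.242 +1.190 = 449.133 m.

449.1 m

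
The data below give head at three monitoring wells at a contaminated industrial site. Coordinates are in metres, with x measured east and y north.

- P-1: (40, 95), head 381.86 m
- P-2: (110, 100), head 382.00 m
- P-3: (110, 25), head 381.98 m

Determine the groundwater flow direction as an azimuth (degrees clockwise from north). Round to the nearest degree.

262°

Taking P-1 as reference: P-2−P-1 = (70, 5, +0.14); P-3−P-1 = (70, -70, +0.12).
Solve a·Δx + b·Δy = Δh: det = 70·(-70) − 70·5 = -5250.
∂h/∂x = [(+0.14)·(-70) − (+0.12)·5] / -5250 = +0.001981
∂h/∂y = [70·(+0.12) − 70·(+0.14)] / -5250 = +0.0002667
Flow direction (−∇h) has components (-0.001981 E, -0.0002667 N).
Azimuth = atan2(E, N) = atan2(-0.001981, -0.0002667) = 262.3° ≈ 262°.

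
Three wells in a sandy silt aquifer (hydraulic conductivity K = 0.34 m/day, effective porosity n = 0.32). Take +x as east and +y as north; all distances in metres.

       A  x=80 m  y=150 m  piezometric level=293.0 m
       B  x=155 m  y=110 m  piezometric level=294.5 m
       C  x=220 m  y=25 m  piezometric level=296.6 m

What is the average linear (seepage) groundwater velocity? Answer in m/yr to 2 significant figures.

Three-point gradient (reference A): Δ to B = (75, -40, +1.5), Δ to C = (140, -125, +3.6).
∂h/∂x = +0.01152, ∂h/∂y = -0.01589 (det = -3775).
|∇h| = √(0.01152² + -0.01589²) = 0.01963
Seepage velocity v = K·i/n = 0.34 × 0.01963 / 0.32 = 0.02086 m/day = 7.619 m/yr.

7.6 m/yr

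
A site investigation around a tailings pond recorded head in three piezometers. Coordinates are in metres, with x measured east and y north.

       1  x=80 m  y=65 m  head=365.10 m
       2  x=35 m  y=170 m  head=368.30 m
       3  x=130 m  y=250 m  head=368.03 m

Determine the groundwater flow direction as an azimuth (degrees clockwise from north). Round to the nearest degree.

Taking 1 as reference: 2−1 = (-45, 105, +3.20); 3−1 = (50, 185, +2.93).
Solve a·Δx + b·Δy = Δh: det = (-45)·185 − 50·105 = -13575.
∂h/∂x = [(+3.20)·185 − (+2.93)·105] / -13575 = -0.02095
∂h/∂y = [(-45)·(+2.93) − 50·(+3.20)] / -13575 = +0.02150
Flow direction (−∇h) has components (+0.02095 E, -0.02150 N).
Azimuth = atan2(E, N) = atan2(+0.02095, -0.02150) = 135.7° ≈ 136°.

136°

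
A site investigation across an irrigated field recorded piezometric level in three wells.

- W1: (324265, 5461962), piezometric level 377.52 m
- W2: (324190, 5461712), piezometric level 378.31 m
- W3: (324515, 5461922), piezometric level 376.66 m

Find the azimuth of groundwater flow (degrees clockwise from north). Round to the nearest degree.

Three-point gradient (reference W1): Δ to W2 = (-75, -250, +0.79), Δ to W3 = (250, -40, -0.86).
∂h/∂x = -0.003765, ∂h/∂y = -0.002031 (det = 65500).
Flow direction (−∇h) has components (+0.003765 E, +0.002031 N).
Azimuth = atan2(E, N) = atan2(+0.003765, +0.002031) = 61.7° ≈ 062°.

062°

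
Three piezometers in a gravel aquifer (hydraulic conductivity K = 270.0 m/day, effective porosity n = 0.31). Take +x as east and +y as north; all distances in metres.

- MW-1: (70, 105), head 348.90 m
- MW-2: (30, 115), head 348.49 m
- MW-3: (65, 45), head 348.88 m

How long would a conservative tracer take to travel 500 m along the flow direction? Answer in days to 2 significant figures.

57 days

With h = a·x + b·y + c and MW-1 as origin, the differences give:
  (-40)·a + 10·b = -0.41
  (-5)·a + (-60)·b = -0.02
Eliminate b (×(-60) and ×10, subtract): 2450·a = 24.800 → a = ∂h/∂x = +0.01012
Back-substitute: b = ∂h/∂y = -0.0005102.
|∇h| = √(0.01012² + -0.0005102²) = 0.01013
Seepage velocity v = K·i/n = 270.0 × 0.01013 / 0.31 = 8.823 m/day.
t = 500 / 8.823 = 56.67 days.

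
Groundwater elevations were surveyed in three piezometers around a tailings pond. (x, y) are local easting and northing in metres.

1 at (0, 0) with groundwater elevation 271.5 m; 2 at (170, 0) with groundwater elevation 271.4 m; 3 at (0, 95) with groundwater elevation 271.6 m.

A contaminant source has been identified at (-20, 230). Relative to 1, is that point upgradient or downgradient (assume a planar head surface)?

upgradient

∂h/∂x = (271.4 − 271.5) / (170 − 0) = -0.0005882
∂h/∂y = (271.6 − 271.5) / (95 − 0) = +0.001053
Head at (-20, 230) = 271.5 + (-0.0005882)·(-20) + (+0.001053)·(230) = 271.75 m.
That is higher than the 271.5 m at 1, so the point is upgradient.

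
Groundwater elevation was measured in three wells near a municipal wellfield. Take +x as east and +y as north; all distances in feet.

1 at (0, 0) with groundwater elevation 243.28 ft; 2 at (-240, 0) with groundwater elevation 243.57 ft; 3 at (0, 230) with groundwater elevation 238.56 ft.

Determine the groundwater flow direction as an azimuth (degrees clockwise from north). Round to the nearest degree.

∂h/∂x = (243.57 − 243.28) / (-240 − 0) = -0.001208
∂h/∂y = (238.56 − 243.28) / (230 − 0) = -0.02052
Flow direction (−∇h) has components (+0.001208 E, +0.02052 N).
Azimuth = atan2(E, N) = atan2(+0.001208, +0.02052) = 3.4° ≈ 003°.

003°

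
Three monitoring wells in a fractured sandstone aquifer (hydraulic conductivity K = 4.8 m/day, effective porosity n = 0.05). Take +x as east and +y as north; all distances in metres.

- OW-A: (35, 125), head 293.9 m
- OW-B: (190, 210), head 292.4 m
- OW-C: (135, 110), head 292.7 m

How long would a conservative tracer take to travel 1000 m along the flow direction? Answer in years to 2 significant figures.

Taking OW-A as reference: OW-B−OW-A = (155, 85, -1.5); OW-C−OW-A = (100, -15, -1.2).
Determinant of the coordinate differences = 155·(-15) − 100·85 = -10825.
∂h/∂x = [(-1.5)·(-15) − (-1.2)·85] / -10825 = -0.01150
∂h/∂y = [155·(-1.2) − 100·(-1.5)] / -10825 = +0.003326
|∇h| = √(-0.01150² + 0.003326²) = 0.01197
Seepage velocity v = K·i/n = 4.8 × 0.01197 / 0.05 = 1.149 m/day.
t = 1000 / 1.149 = 870.3 days = 2.38 years.

2.4 years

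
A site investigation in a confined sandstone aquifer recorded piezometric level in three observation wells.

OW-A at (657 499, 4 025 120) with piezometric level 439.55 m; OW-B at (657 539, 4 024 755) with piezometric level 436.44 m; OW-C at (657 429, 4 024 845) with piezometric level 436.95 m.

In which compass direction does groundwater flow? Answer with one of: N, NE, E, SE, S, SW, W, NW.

S

Three-point gradient (reference OW-A): Δ to OW-B = (40, -365, -3.11), Δ to OW-C = (-70, -275, -2.60).
∂h/∂x = +0.002565, ∂h/∂y = +0.008802 (det = -36550).
Flow = −∇h = (-0.002565 east, -0.008802 north), which points south.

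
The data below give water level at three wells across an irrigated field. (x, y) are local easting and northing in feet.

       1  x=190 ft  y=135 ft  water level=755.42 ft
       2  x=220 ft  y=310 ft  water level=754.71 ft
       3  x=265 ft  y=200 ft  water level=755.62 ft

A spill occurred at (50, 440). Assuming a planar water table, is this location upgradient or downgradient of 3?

downgradient

Taking 1 as reference: 2−1 = (30, 175, -0.71); 3−1 = (75, 65, +0.20).
Determinant of the coordinate differences = 30·65 − 75·175 = -11175.
∂h/∂x = [(-0.71)·65 − (+0.20)·175] / -11175 = +0.007262
∂h/∂y = [30·(+0.20) − 75·(-0.71)] / -11175 = -0.005302
Head at (50, 440) = 755.42 + (+0.007262)·(-140) + (-0.005302)·(305) = 752.79 ft.
That is lower than the 755.62 ft at 3, so the point is downgradient.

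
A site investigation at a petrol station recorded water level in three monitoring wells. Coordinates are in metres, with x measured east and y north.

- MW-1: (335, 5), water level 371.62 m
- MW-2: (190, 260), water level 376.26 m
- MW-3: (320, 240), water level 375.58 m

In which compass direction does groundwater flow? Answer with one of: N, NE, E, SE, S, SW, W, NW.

S

Taking MW-1 as reference: MW-2−MW-1 = (-145, 255, +4.64); MW-3−MW-1 = (-15, 235, +3.96).
Determinant of the coordinate differences = (-145)·235 − (-15)·255 = -30250.
∂h/∂x = [(+4.64)·235 − (+3.96)·255] / -30250 = -0.002664
∂h/∂y = [(-145)·(+3.96) − (-15)·(+4.64)] / -30250 = +0.01668
Flow = −∇h = (+0.002664 east, -0.01668 north), which points south.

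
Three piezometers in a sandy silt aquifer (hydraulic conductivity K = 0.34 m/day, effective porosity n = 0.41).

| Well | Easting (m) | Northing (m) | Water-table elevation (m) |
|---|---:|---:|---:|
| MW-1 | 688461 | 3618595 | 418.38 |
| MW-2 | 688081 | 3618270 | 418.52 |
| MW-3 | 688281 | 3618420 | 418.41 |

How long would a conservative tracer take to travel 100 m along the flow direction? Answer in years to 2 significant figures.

130 years

Taking MW-1 as reference: MW-2−MW-1 = (-380, -325, +0.14); MW-3−MW-1 = (-180, -175, +0.03).
Solve a·Δx + b·Δy = Δh: det = (-380)·(-175) − (-180)·(-325) = 8000.
∂h/∂x = [(+0.14)·(-175) − (+0.03)·(-325)] / 8000 = -0.001844
∂h/∂y = [(-380)·(+0.03) − (-180)·(+0.14)] / 8000 = +0.001725
|∇h| = √(-0.001844² + 0.001725²) = 0.002525
Seepage velocity v = K·i/n = 0.34 × 0.002525 / 0.41 = 0.002094 m/day.
t = 100 / 0.002094 = 4.776e+04 days = 131 years.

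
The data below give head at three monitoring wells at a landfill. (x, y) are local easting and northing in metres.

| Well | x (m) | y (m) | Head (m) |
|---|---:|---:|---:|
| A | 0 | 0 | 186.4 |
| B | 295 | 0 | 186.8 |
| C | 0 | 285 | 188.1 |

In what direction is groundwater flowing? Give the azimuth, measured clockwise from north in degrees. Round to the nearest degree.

193°

∂h/∂x = (186.8 − 186.4) / (295 − 0) = +0.001356
∂h/∂y = (188.1 − 186.4) / (285 − 0) = +0.005965
Flow direction (−∇h) has components (-0.001356 E, -0.005965 N).
Azimuth = atan2(E, N) = atan2(-0.001356, -0.005965) = 192.8° ≈ 193°.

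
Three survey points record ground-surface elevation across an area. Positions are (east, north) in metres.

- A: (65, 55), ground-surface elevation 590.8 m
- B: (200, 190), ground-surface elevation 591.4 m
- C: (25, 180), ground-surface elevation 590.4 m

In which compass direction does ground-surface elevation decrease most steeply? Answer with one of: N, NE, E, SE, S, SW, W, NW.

W

Differences from A: to B (Δx, Δy, Δh) = (135, 135, +0.6); to C = (-40, 125, -0.4).
Determinant of the coordinate differences = 135·125 − (-40)·135 = 22275.
∂z/∂x = [(+0.6)·125 − (-0.4)·135] / 22275 = +0.005791
∂z/∂y = [135·(-0.4) − (-40)·(+0.6)] / 22275 = -0.001347
Steepest decrease is along −∇f = (-0.005791 E, +0.001347 N) → west.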